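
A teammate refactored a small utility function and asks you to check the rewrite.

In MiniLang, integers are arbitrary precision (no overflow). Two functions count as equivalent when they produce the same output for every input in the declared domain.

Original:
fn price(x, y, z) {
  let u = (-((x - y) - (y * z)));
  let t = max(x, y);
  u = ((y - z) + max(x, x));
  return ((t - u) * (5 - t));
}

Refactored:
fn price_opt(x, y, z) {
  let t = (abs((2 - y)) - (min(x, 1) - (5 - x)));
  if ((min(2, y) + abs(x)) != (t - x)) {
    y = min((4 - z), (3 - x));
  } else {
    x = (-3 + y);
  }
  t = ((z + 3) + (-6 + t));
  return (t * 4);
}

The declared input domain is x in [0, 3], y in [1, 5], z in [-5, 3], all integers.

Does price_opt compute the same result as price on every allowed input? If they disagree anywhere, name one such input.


Consider the input x=0, y=1, z=-5.
price: u := -4 | t := 1 | u := 6 | result -20
price_opt: t := 6 | ((min(2, y) + abs(x)) != (t - x)): true | y := 3 | t := -2 | result -8
-20 against -8: the behavior changed.
verdict: not equivalent; witness: x=0, y=1, z=-5


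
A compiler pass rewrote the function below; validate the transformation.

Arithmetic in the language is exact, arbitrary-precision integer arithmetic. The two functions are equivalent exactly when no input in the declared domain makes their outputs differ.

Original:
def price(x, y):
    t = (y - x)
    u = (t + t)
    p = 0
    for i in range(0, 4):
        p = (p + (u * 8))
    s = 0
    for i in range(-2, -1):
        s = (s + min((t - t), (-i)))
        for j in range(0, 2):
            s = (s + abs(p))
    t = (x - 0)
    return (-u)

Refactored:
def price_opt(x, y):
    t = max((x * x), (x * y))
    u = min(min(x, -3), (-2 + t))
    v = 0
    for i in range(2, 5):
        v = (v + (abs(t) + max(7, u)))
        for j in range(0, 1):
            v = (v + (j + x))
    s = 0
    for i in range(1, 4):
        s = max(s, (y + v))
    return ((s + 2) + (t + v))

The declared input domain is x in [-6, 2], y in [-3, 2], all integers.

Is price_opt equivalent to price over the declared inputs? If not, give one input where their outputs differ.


Not equivalent: x=-6, y=-3 separates them (-6 vs 257).
price: t := 3 | u := 6 | p := 0 | iter i=0: | p := 48 | iter i=1: | p := 96 | iter i=2: | p := 144 | iter i=3: | p := 192 | s := 0 | iter i=-2: | s := 0 | iter j=0: | s := 192 | iter j=1: | s := 384 | t := -6 | result -6
price_opt: t := 36 | u := -6 | v := 0 | iter i=2: | v := 43 | iter j=0: | v := 37 | iter i=3: | v := 80 | iter j=0: | v := 74 | iter i=4: | v := 117 | iter j=0: | v := 111 | s := 0 | iter i=1: | s := 108 | iter i=2: | s := 108 | iter i=3: | s := 108 | result 257
verdict: not equivalent; witness: x=-6, y=-3


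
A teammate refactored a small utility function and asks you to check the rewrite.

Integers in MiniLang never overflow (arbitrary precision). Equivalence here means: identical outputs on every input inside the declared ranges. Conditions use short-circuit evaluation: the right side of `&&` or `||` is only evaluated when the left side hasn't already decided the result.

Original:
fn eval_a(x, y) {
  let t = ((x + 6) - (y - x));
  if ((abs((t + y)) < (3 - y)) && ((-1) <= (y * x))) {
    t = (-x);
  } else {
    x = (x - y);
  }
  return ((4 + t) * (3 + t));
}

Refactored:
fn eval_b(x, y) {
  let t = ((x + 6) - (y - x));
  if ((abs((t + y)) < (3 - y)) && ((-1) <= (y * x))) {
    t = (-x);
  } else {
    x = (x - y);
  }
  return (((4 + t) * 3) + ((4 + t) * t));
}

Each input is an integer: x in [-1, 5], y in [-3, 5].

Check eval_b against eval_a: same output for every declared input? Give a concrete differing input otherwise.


Comparing the listings, the differences include: arithmetic usage differs; constant usage differs.
Spot check at x=1, y=1 — eval_a: t = 7; ((abs((t + y)) < (3 - y)) && ((-1) <= (y * x))) -> false; x = 0; return 110. eval_b: t = 7; ((abs((t + y)) < (3 - y)) && ((-1) <= (y * x))) -> false; x = 0; return 110. Both give 110.
Checked all 63 inputs in the declared domain: the outputs agree on every one.
verdict: equivalent


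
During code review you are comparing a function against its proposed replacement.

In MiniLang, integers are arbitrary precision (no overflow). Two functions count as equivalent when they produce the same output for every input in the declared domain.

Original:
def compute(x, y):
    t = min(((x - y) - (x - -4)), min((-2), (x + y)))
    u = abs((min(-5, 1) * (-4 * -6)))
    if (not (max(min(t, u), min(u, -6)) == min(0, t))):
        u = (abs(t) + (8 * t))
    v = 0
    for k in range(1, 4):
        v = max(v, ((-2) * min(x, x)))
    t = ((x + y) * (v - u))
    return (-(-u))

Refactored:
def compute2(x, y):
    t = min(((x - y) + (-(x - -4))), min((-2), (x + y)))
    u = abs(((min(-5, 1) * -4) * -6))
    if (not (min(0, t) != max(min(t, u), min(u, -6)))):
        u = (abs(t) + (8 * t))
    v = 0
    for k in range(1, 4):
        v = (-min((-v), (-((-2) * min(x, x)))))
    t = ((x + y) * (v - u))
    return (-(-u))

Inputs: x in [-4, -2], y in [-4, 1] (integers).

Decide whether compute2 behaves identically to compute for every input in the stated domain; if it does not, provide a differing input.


x=-4, y=-4 yields -56 from compute but 120 from compute2.
verdict: not equivalent; witness: x=-4, y=-4


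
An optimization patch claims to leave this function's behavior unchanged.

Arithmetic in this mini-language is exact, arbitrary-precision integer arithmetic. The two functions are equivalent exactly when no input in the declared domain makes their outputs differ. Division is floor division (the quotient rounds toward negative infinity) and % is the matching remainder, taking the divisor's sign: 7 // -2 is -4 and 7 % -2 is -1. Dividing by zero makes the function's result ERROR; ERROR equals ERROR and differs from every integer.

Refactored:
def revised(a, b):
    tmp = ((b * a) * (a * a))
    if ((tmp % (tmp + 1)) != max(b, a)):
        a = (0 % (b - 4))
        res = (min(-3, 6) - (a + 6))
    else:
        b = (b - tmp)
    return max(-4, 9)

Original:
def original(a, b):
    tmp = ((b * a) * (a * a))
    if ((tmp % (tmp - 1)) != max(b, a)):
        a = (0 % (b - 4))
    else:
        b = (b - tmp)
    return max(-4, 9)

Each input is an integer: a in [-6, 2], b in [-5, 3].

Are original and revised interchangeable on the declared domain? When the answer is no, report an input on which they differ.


Take a=-1, b=-1.
original: tmp=1, then a zero divisor aborts: ERROR
revised: tmp=1, then ((tmp % (tmp + 1)) != max(b, a)) is true, then a=0, then res=-9, then returns 9
ERROR vs 9 — the two versions disagree here.
verdict: not equivalent; witness: a=-1, b=-1


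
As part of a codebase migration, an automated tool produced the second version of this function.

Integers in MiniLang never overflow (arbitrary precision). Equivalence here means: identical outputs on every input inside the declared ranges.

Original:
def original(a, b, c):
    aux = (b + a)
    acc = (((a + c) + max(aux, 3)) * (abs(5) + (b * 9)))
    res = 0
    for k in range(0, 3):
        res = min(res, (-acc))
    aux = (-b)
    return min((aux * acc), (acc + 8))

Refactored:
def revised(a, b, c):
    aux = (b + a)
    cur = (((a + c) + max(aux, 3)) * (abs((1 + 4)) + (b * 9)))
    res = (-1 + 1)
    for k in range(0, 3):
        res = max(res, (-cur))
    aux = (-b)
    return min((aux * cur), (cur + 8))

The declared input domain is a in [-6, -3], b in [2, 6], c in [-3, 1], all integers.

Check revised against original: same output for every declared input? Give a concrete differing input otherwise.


Equivalent. One difference looks behavioral, but it never changes the outcome for any declared input.
Every one of the 100 inputs gives matching results.
As a probe, take a=-5, b=6, c=-2: original runs aux becomes 1; next acc becomes -236; next res becomes 0; next at k=0:; next res becomes 0; next at k=1:; next res becomes 0; next at k=2:; next res becomes 0; next aux becomes -6; next final value -228; revised runs aux becomes 1; next cur becomes -236; next res becomes 0; next at k=0:; next res becomes 236; next at k=1:; next res becomes 236; next at k=2:; next res becomes 236; next aux becomes -6; next final value -228; both end at -228.
verdict: equivalent


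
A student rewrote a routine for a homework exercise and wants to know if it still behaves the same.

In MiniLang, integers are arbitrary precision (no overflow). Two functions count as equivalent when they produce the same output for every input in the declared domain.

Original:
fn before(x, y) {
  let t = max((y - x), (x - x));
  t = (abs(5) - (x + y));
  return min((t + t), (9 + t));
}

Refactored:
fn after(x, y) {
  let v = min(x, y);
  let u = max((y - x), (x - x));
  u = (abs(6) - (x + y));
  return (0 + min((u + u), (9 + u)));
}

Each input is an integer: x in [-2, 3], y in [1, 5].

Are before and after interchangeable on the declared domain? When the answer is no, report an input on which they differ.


Consider the input x=-2, y=1.
before: t=3, then t=6, then returns 12
after: v=-2, then u=3, then u=7, then returns 14
12 against 14: the behavior changed.
verdict: not equivalent; witness: x=-2, y=1


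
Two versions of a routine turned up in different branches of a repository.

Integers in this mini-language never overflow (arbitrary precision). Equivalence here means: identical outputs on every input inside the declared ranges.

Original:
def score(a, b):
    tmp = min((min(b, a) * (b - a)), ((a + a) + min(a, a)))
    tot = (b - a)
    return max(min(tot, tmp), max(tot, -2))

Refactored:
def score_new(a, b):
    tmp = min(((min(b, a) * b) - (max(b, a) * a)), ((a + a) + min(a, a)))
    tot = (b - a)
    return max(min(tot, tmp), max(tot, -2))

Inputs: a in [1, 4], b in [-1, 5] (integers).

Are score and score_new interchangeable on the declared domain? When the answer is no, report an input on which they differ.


The suspicious edit (`min(b, a)` became `max(b, a)`) never changes the result for any input inside the declared domain; all 28 inputs agree.
verdict: equivalent


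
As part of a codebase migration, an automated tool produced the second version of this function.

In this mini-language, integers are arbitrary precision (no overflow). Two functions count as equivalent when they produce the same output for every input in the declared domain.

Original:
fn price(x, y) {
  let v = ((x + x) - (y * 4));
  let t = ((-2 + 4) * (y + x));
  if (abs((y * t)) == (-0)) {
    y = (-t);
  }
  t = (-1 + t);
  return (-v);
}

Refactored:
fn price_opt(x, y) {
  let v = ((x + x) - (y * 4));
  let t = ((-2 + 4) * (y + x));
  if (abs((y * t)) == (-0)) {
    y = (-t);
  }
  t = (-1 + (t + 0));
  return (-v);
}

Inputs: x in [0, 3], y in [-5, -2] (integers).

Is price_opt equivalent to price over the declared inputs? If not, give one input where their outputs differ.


Differences: constant usage differs; also arithmetic usage differs — yet all 16 inputs agree.
verdict: equivalent


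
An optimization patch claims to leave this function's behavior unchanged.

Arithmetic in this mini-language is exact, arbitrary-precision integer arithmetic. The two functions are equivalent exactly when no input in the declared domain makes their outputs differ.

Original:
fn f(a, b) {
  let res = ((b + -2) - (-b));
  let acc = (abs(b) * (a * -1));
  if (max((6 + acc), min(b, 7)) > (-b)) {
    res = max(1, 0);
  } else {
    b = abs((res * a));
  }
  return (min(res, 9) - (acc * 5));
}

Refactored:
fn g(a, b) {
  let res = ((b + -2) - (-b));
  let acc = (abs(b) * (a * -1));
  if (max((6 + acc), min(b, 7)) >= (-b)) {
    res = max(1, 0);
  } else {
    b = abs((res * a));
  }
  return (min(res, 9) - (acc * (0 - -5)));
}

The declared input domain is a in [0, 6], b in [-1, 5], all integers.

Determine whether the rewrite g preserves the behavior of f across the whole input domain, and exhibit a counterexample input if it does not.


Input a=5, b=-1: 21 from f versus 26 from g.
verdict: not equivalent; witness: a=5, b=-1


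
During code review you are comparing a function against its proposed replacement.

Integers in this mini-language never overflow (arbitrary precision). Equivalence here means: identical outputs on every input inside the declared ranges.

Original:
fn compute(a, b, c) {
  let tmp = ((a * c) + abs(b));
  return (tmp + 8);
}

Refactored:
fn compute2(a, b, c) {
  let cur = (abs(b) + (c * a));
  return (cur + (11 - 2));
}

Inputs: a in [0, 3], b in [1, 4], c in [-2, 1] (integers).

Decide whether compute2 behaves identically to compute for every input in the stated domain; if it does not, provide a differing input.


Evaluate both at a=0, b=1, c=-2.
compute: tmp = 1; return 9
compute2: cur = 1; return 10
9 against 10: the behavior changed.
verdict: not equivalent; witness: a=0, b=1, c=-2


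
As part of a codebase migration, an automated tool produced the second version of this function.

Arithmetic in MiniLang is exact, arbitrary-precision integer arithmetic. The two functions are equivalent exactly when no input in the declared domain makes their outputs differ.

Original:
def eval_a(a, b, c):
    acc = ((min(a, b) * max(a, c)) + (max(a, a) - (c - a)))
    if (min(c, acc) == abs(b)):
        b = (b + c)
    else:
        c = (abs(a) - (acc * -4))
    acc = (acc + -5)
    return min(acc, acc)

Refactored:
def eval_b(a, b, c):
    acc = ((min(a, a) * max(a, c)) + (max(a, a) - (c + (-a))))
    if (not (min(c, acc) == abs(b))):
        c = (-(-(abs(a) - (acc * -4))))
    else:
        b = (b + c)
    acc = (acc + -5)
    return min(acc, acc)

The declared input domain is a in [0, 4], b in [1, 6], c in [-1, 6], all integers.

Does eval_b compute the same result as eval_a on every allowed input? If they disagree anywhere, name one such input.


There is a counterexample at a=2, b=1, c=-1: 2 on one side, 4 on the other.
eval_a: acc := 7 | (min(c, acc) == abs(b)): false | c := 30 | acc := 2 | result 2
eval_b: acc := 9 | (not (min(c, acc) == abs(b))): true | c := 38 | acc := 4 | result 4
verdict: not equivalent; witness: a=2, b=1, c=-1


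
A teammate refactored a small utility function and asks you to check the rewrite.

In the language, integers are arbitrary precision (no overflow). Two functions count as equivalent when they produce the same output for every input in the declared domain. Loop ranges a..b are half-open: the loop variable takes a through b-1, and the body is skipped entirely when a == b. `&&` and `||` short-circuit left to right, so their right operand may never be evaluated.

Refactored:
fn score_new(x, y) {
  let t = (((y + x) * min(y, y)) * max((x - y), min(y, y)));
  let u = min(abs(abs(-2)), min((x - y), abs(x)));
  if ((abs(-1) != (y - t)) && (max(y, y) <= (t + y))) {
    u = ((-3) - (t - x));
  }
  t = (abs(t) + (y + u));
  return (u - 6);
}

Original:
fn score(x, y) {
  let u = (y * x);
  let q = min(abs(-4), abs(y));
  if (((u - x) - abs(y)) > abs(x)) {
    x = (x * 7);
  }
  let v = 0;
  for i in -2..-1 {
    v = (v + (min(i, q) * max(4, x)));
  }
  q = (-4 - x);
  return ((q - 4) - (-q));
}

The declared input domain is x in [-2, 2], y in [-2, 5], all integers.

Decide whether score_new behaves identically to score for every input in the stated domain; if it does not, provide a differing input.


There is a counterexample at x=-2, y=-2: 16 on one side, -11 on the other.
score: u = 4; q = 2; (((u - x) - abs(y)) > abs(x)) -> true; x = -14; v = 0; [i=-2]; v = -8; q = 10; return 16
score_new: t = 0; u = 0; ((abs(-1) != (y - t)) && (max(y, y) <= (t + y))) -> true; u = -5; t = -7; return -11
verdict: not equivalent; witness: x=-2, y=-2


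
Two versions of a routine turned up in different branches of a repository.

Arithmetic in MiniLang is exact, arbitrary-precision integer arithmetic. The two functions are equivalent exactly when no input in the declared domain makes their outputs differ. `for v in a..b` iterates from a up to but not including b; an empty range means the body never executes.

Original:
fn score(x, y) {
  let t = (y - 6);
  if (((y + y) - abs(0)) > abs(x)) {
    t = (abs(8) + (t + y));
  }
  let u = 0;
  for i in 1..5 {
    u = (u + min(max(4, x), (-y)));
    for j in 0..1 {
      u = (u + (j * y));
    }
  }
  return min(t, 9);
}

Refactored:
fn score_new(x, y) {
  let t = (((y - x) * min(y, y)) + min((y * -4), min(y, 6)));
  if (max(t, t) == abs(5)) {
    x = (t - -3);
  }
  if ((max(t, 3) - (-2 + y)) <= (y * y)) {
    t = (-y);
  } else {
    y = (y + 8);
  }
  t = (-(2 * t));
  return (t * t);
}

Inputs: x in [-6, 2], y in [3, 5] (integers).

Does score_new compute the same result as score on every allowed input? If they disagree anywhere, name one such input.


The rewrite breaks on x=-6, y=3, where the results are -3 and 900.
score: t=-3, then (((y + y) - abs(0)) > abs(x)) is false, then u=0, then (i=1), then u=-3, then (j=0), then u=-3, then (i=2), then u=-6, then (j=0), then u=-6, then (i=3), then u=-9, then (j=0), then u=-9, then (i=4), then u=-12, then (j=0), then u=-12, then returns -3
score_new: t=15, then (max(t, t) == abs(5)) is false, then ((max(t, 3) - (-2 + y)) <= (y * y)) is false, then y=11, then t=-30, then returns 900
verdict: not equivalent; witness: x=-6, y=3


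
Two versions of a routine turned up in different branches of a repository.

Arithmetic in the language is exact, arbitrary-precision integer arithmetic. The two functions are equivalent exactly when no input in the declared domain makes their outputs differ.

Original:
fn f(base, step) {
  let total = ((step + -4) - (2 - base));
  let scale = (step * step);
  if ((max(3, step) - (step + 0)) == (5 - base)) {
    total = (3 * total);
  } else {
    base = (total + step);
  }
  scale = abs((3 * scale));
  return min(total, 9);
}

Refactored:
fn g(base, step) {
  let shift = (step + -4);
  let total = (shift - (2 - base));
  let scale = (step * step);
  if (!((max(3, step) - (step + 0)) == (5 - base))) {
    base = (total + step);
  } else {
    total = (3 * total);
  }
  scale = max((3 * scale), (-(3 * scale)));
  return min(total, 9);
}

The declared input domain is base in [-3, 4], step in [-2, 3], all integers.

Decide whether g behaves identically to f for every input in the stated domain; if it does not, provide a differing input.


Behavior is preserved: although statement counts differ, and local variable names differ, and arithmetic usage differs, and min/max/abs usage differs, and constant usage differs, and boolean connective usage differs, the outputs never diverge.
As a probe, take base=1, step=1: f runs total=-4, then scale=1, then ((max(3, step) - (step + 0)) == (5 - base)) is false, then base=-3, then scale=3, then returns -4; g runs shift=-3, then total=-4, then scale=1, then (!((max(3, step) - (step + 0)) == (5 - base))) is true, then base=-3, then scale=3, then returns -4; both end at -4.
Across all 48 domain points the two functions coincide.
verdict: equivalent


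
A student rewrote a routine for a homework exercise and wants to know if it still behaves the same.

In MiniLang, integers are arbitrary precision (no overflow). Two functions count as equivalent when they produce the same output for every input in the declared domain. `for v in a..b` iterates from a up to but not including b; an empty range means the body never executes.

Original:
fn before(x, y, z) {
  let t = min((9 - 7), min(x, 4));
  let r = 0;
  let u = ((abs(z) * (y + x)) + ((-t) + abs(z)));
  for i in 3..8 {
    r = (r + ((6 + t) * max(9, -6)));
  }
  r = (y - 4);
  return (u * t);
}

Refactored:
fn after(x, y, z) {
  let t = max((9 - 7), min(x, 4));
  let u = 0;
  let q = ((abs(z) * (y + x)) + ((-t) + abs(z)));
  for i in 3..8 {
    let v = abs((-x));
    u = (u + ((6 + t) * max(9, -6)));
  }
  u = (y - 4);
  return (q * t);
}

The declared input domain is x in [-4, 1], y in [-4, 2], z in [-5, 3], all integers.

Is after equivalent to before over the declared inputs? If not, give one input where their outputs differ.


Evaluate both at x=-4, y=-4, z=-5.
before: t becomes -4; next r becomes 0; next u becomes -31; next at i=3:; next r becomes 18; next at i=4:; next r becomes 36; next at i=5:; next r becomes 54; next at i=6:; next r becomes 72; next at i=7:; next r becomes 90; next r becomes -8; next final value 124
after: t becomes 2; next u becomes 0; next q becomes -37; next at i=3:; next v becomes 4; next u becomes 72; next at i=4:; next v becomes 4; next u becomes 144; next at i=5:; next v becomes 4; next u becomes 216; next at i=6:; next v becomes 4; next u becomes 288; next at i=7:; next v becomes 4; next u becomes 360; next u becomes -8; next final value -74
124 against -74: the behavior changed.
verdict: not equivalent; witness: x=-4, y=-4, z=-5


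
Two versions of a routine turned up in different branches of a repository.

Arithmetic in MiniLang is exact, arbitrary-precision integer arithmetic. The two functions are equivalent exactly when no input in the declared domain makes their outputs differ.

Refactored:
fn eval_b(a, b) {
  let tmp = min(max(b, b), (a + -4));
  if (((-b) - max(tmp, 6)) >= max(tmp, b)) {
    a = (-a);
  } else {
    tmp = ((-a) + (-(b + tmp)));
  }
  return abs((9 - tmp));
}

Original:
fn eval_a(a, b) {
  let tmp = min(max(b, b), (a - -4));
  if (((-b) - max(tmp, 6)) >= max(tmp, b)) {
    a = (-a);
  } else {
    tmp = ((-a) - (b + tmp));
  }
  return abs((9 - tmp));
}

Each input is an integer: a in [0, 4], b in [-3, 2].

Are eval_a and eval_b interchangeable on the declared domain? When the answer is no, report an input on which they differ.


Try a=0, b=-3.
eval_a: tmp=-3, then (((-b) - max(tmp, 6)) >= max(tmp, b)) is true, then a=0, then returns 12
eval_b: tmp=-4, then (((-b) - max(tmp, 6)) >= max(tmp, b)) is true, then a=0, then returns 13
12 vs 13 — the two versions disagree here.
verdict: not equivalent; witness: a=0, b=-3


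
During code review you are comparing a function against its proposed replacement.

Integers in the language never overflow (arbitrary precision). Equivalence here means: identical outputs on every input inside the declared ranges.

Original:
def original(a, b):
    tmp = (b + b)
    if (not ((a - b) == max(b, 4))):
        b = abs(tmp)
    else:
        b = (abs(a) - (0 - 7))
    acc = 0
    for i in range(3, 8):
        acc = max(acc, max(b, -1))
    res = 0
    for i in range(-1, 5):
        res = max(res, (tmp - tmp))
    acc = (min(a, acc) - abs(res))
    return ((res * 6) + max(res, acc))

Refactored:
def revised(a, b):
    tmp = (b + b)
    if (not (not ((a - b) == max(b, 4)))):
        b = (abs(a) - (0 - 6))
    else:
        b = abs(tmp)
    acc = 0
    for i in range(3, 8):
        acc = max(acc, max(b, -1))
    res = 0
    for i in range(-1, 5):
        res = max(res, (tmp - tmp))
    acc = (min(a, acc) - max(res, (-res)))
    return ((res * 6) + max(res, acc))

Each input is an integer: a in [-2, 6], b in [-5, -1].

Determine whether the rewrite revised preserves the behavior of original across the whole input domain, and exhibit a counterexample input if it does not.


The edit looks behavioral (`7` became `6`), but over these ranges it never changes the outcome; all 45 inputs agree.
verdict: equivalent


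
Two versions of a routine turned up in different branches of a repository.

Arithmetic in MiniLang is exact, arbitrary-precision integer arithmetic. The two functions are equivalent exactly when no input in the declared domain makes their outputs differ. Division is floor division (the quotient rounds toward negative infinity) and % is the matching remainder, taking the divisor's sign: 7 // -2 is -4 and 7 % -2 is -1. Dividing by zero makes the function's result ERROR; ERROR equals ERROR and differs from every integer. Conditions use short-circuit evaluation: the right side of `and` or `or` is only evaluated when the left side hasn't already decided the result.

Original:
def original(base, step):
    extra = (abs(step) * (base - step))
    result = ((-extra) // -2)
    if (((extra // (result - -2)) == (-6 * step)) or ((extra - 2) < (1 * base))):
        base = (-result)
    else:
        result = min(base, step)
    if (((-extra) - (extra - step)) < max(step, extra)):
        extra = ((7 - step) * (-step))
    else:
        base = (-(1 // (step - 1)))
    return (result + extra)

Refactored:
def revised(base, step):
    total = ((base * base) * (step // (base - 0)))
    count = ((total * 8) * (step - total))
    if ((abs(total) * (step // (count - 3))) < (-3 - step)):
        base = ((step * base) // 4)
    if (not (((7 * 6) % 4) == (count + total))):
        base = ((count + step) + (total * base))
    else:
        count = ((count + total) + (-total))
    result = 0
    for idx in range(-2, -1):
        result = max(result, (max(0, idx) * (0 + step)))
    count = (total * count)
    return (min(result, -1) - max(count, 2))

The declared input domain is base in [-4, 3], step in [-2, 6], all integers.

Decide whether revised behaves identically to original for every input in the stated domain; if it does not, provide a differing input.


Not equivalent: base=-4, step=-2 separates them (ERROR vs -3).
original: extra=-4, then result=-2, then a zero divisor aborts: ERROR
revised: total=0, then count=0, then ((abs(total) * (step // (count - 3))) < (-3 - step)) is false, then (not (((7 * 6) % 4) == (count + total))) is true, then base=-2, then result=0, then (idx=-2), then result=0, then count=0, then returns -3
verdict: not equivalent; witness: base=-4, step=-2


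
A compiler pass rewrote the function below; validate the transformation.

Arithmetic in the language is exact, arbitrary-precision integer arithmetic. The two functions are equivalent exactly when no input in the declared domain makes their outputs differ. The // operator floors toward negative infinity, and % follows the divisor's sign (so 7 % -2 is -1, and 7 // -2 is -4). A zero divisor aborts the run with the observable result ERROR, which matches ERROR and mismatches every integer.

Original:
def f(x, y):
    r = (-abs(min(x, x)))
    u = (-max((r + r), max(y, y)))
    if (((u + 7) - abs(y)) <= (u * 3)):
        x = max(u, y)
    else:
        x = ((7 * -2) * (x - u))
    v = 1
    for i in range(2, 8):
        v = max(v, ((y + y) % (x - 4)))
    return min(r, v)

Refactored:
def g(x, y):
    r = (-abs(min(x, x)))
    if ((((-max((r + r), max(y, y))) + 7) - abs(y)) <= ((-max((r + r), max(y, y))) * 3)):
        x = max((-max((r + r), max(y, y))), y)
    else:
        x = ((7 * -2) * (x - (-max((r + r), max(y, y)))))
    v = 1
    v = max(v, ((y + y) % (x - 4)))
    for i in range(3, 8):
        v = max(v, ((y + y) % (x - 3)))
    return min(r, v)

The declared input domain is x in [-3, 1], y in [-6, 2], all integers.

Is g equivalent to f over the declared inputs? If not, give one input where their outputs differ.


These are not equivalent — on x=-3, y=-3 the outputs split (-3 vs ERROR).
f: r=-3, then u=3, then (((u + 7) - abs(y)) <= (u * 3)) is true, then x=3, then v=1, then (i=2), then v=1, then (i=3), then v=1, then (i=4), then v=1, then (i=5), then v=1, then (i=6), then v=1, then (i=7), then v=1, then returns -3
g: r=-3, then ((((-max((r + r), max(y, y))) + 7) - abs(y)) <= ((-max((r + r), max(y, y))) * 3)) is true, then x=3, then v=1, then v=1, then (i=3), then a zero divisor aborts: ERROR
verdict: not equivalent; witness: x=-3, y=-3


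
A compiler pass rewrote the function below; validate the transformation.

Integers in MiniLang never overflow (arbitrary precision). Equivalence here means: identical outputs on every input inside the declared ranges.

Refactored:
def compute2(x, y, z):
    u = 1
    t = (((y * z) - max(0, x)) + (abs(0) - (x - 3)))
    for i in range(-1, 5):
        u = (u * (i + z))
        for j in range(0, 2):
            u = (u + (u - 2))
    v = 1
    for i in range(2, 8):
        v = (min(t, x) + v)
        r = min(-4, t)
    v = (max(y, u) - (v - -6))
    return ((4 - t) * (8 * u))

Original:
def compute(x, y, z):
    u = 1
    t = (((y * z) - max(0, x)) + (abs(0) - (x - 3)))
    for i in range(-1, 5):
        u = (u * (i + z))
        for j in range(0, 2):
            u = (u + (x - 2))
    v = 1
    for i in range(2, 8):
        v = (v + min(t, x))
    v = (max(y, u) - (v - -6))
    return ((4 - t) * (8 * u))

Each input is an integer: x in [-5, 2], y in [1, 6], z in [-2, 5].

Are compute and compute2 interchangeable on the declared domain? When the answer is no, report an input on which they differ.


Input x=-5, y=1, z=-2: 1120 from compute versus 3936 from compute2.
verdict: not equivalent; witness: x=-5, y=1, z=-2


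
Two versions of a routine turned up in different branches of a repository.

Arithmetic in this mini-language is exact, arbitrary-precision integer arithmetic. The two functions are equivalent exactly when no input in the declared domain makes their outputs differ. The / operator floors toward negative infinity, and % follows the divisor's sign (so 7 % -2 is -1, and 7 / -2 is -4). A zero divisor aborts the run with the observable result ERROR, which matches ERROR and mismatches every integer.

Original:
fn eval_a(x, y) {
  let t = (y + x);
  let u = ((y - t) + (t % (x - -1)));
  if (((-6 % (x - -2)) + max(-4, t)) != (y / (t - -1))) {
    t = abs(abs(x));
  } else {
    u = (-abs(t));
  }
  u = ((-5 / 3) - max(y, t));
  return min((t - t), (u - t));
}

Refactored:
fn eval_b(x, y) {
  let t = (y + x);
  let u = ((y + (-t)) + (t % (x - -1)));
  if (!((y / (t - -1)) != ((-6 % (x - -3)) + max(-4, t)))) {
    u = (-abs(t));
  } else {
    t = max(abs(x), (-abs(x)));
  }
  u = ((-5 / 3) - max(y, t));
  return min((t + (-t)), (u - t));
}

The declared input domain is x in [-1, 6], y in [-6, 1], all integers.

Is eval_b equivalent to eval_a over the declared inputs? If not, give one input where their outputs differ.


The one real change (`-2` became `-3`) has no effect anywhere in the declared ranges.
One worked example (x=6, y=-6) — eval_a: t becomes 0; next u becomes -6; next (((-6 % (x - -2)) + max(-4, t)) != (y / (t - -1))) evaluates to true; next t becomes 6; next u becomes -8; next final value -14; eval_b: t becomes 0; next u becomes -6; next (!((y / (t - -1)) != ((-6 % (x - -3)) + max(-4, t)))) evaluates to false; next t becomes 6; next u becomes -8; next final value -14; agreement on -14.
An exhaustive pass over the 64 declared inputs shows identical outputs.
verdict: equivalent


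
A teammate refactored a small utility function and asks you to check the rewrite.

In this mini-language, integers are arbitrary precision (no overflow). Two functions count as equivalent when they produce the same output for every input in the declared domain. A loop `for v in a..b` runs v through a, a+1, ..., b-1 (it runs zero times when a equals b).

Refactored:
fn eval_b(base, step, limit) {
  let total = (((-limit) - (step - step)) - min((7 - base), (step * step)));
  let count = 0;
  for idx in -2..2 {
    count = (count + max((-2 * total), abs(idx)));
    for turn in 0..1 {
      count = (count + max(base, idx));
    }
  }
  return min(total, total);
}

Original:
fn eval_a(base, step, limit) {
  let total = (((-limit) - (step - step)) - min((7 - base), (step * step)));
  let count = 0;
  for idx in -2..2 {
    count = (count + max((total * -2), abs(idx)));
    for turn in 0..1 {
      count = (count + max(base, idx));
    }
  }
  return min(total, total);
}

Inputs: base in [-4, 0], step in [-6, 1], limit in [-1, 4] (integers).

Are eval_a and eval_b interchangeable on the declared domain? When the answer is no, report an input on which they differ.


This is a faithful refactor — same computation, different form, but the computed results match everywhere.
One worked example (base=-4, step=-5, limit=4) — eval_a: total becomes -15; next count becomes 0; next at idx=-2:; next count becomes 30; next at turn=0:; next count becomes 28; next at idx=-1:; next count becomes 58; next at turn=0:; next count becomes 57; next at idx=0:; next count becomes 87; next at turn=0:; next count becomes 87; next at idx=1:; next count becomes 117; next at turn=0:; next count becomes 118; next final value -15; eval_b: total becomes -15; next count becomes 0; next at idx=-2:; next count becomes 30; next at turn=0:; next count becomes 28; next at idx=-1:; next count becomes 58; next at turn=0:; next count becomes 57; next at idx=0:; next count becomes 87; next at turn=0:; next count becomes 87; next at idx=1:; next count becomes 117; next at turn=0:; next count becomes 118; next final value -15; agreement on -15.
An exhaustive pass over the 240 declared inputs shows identical outputs.
verdict: equivalent


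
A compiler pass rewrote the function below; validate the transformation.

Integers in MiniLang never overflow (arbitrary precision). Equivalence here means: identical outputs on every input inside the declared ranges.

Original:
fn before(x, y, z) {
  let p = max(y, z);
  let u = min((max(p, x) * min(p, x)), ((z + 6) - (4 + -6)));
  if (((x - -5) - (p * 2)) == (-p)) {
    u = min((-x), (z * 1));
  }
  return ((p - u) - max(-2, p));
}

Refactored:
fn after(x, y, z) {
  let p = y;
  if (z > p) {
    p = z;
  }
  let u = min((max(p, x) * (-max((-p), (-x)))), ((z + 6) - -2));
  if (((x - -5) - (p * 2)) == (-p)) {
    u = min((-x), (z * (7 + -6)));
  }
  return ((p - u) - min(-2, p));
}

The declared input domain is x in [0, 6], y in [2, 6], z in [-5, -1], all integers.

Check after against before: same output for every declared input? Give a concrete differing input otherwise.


There is a counterexample at x=0, y=2, z=-5: 0 on one side, 4 on the other.
before: p := 2 | u := 0 | (((x - -5) - (p * 2)) == (-p)): false | result 0
after: p := 2 | (z > p): false | u := 0 | (((x - -5) - (p * 2)) == (-p)): false | result 4
verdict: not equivalent; witness: x=0, y=2, z=-5


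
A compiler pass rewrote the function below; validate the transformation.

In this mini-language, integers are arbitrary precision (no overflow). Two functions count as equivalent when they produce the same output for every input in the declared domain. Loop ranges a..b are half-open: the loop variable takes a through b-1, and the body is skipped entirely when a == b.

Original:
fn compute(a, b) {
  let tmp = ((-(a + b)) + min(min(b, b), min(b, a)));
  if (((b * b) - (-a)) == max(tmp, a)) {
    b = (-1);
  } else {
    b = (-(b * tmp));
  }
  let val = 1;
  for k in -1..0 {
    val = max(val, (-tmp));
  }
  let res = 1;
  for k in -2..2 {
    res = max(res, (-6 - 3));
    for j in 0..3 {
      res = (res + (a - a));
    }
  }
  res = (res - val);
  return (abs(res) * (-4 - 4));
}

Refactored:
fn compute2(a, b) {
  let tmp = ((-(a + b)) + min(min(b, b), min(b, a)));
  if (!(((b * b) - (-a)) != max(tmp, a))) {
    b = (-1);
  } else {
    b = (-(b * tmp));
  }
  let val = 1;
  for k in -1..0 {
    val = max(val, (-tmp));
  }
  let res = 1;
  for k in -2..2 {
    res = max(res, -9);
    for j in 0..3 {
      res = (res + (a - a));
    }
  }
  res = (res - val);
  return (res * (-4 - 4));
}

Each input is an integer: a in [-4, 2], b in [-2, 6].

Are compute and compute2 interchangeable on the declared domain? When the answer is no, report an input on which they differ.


These are not equivalent — on a=-4, b=2 the outputs split (-8 vs 8).
compute: tmp := -2 | (((b * b) - (-a)) == max(tmp, a)): false | b := 4 | val := 1 | iter k=-1: | val := 2 | res := 1 | iter k=-2: | res := 1 | iter j=0: | res := 1 | iter j=1: | res := 1 | iter j=2: | res := 1 | iter k=-1: | res := 1 | iter j=0: | res := 1 | iter j=1: | res := 1 | iter j=2: | res := 1 | iter k=0: | res := 1 | iter j=0: | res := 1 | iter j=1: | res := 1 | iter j=2: | res := 1 | iter k=1: | res := 1 | iter j=0: | res := 1 | iter j=1: | res := 1 | iter j=2: | res := 1 | res := -1 | result -8
compute2: tmp := -2 | (!(((b * b) - (-a)) != max(tmp, a))): false | b := 4 | val := 1 | iter k=-1: | val := 2 | res := 1 | iter k=-2: | res := 1 | iter j=0: | res := 1 | iter j=1: | res := 1 | iter j=2: | res := 1 | iter k=-1: | res := 1 | iter j=0: | res := 1 | iter j=1: | res := 1 | iter j=2: | res := 1 | iter k=0: | res := 1 | iter j=0: | res := 1 | iter j=1: | res := 1 | iter j=2: | res := 1 | iter k=1: | res := 1 | iter j=0: | res := 1 | iter j=1: | res := 1 | iter j=2: | res := 1 | res := -1 | result 8
verdict: not equivalent; witness: a=-4, b=2


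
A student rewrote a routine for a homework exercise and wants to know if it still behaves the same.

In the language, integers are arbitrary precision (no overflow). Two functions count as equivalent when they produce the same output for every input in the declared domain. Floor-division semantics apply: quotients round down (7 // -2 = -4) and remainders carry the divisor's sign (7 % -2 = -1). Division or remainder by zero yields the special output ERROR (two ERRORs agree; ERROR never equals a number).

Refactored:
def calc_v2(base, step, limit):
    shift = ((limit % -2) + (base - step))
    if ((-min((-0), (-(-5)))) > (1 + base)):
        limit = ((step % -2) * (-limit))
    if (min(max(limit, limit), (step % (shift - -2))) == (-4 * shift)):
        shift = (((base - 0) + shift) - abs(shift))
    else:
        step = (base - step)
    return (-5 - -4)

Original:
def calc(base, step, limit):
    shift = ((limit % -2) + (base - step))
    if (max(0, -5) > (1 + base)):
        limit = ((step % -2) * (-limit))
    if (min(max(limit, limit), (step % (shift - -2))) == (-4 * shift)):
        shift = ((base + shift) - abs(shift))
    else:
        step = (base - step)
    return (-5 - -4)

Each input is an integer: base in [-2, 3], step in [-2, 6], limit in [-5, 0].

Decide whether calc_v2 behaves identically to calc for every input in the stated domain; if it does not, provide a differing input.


Behavior is preserved: although arithmetic usage differs, and constant usage differs, and min/max/abs usage differs, the outputs never diverge.
One worked example (base=1, step=1, limit=-4) — calc: shift := 0 | (max(0, -5) > (1 + base)): false | (min(max(limit, limit), (step % (shift - -2))) == (-4 * shift)): false | step := 0 | result -1; calc_v2: shift := 0 | ((-min((-0), (-(-5)))) > (1 + base)): false | (min(max(limit, limit), (step % (shift - -2))) == (-4 * shift)): false | step := 0 | result -1; agreement on -1.
Sweeping the whole domain (324 inputs) finds no disagreement.
verdict: equivalent


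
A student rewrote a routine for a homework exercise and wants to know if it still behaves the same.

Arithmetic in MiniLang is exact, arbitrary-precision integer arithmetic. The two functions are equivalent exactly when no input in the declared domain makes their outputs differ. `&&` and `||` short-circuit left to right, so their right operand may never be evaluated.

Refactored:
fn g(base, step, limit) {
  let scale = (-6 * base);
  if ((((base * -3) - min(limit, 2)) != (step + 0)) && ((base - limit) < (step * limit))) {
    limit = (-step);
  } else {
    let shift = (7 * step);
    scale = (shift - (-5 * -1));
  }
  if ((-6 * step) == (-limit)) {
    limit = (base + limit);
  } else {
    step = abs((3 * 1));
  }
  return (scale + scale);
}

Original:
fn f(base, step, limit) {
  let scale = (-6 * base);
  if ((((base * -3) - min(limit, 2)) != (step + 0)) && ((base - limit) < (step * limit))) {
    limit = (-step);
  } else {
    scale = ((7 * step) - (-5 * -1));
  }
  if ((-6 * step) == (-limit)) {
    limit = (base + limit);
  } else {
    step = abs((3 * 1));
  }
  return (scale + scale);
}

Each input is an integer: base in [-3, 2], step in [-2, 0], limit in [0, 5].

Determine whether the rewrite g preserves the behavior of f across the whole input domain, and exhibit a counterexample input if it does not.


Comparing the listings, the differences include: local variable names differ, and statement counts differ.
Tracing base=-3, step=-2, limit=3: f: scale=18, then ((((base * -3) - min(limit, 2)) != (step + 0)) && ((base - limit) < (step * limit))) is false, then scale=-19, then ((-6 * step) == (-limit)) is false, then step=3, then returns -38 | g: scale=18, then ((((base * -3) - min(limit, 2)) != (step + 0)) && ((base - limit) < (step * limit))) is false, then shift=-14, then scale=-19, then ((-6 * step) == (-limit)) is false, then step=3, then returns -38 — matching result -38.
Sweeping the whole domain (108 inputs) finds no disagreement.
verdict: equivalent


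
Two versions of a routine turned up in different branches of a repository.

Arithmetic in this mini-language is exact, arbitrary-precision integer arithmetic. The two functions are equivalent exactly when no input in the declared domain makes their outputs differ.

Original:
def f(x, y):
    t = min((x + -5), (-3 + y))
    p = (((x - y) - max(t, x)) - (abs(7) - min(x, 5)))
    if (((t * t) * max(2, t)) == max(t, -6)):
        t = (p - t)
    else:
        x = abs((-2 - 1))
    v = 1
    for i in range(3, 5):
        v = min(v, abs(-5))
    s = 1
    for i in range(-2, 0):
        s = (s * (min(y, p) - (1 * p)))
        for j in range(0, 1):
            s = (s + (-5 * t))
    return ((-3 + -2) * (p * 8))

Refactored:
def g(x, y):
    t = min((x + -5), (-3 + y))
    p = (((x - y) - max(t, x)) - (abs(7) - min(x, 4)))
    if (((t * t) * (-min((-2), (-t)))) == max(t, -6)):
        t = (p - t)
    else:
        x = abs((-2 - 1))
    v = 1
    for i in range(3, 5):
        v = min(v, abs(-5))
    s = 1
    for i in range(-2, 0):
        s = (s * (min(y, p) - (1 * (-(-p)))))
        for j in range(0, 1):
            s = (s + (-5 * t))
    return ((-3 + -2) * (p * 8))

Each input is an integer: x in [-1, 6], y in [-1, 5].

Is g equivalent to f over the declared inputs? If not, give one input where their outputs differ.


Run the pair on x=5, y=-1.
f: t := -4 | p := -1 | (((t * t) * max(2, t)) == max(t, -6)): false | x := 3 | v := 1 | iter i=3: | v := 1 | iter i=4: | v := 1 | s := 1 | iter i=-2: | s := 0 | iter j=0: | s := 20 | iter i=-1: | s := 0 | iter j=0: | s := 20 | result 40
g: t := -4 | p := -2 | (((t * t) * (-min((-2), (-t)))) == max(t, -6)): false | x := 3 | v := 1 | iter i=3: | v := 1 | iter i=4: | v := 1 | s := 1 | iter i=-2: | s := 0 | iter j=0: | s := 20 | iter i=-1: | s := 0 | iter j=0: | s := 20 | result 80
40 against 80: the behavior changed.
verdict: not equivalent; witness: x=5, y=-1
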